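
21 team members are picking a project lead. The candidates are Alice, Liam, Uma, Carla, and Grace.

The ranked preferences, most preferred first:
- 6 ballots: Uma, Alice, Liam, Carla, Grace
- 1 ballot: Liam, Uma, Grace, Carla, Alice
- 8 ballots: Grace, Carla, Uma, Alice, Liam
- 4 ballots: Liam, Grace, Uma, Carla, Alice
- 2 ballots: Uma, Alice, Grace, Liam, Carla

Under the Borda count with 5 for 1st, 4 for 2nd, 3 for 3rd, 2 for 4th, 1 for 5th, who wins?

Alice: 6×4 + 1×1 + 8×2 + 4×1 + 2×4 = 53
Liam: 6×3 + 1×5 + 8×1 + 4×5 + 2×2 = 55
Uma: 6×5 + 1×4 + 8×3 + 4×3 + 2×5 = 80
Carla: 6×2 + 1×2 + 8×4 + 4×2 + 2×1 = 56
Grace: 6×1 + 1×3 + 8×5 + 4×4 + 2×3 = 71

Uma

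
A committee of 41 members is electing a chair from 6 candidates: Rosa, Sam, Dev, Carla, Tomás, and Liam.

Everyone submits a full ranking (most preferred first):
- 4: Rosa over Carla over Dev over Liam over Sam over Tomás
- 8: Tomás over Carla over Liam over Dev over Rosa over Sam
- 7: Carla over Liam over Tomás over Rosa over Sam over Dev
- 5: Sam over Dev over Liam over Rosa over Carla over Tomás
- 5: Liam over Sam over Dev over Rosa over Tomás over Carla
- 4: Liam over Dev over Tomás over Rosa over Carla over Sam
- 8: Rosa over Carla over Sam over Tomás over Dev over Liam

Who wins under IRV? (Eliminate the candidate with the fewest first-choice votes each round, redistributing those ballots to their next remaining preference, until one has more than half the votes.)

Liam

Round 1: Rosa 12, Sam 5, Dev 0, Carla 7, Tomás 8, Liam 9. Dev eliminated.
Round 2: Rosa 12, Sam 5, Carla 7, Tomás 8, Liam 9. Sam eliminated.
Round 3: Rosa 12, Carla 7, Tomás 8, Liam 14. Carla eliminated.
Round 4: Rosa 12, Tomás 8, Liam 21. Liam has a majority (≥21).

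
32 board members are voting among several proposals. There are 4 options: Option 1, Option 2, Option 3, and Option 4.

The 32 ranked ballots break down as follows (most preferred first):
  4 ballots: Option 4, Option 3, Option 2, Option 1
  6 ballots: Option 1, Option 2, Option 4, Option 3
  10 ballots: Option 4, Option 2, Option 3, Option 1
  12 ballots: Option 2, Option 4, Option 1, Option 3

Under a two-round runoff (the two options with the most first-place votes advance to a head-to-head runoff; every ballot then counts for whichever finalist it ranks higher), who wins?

Round 1 first-place votes: Option 1 6, Option 2 12, Option 3 0, Option 4 14. Option 4 and Option 2 advance.
Runoff: Option 4 is ranked above Option 2 on 14 ballots, Option 2 above Option 4 on 18.

Option 2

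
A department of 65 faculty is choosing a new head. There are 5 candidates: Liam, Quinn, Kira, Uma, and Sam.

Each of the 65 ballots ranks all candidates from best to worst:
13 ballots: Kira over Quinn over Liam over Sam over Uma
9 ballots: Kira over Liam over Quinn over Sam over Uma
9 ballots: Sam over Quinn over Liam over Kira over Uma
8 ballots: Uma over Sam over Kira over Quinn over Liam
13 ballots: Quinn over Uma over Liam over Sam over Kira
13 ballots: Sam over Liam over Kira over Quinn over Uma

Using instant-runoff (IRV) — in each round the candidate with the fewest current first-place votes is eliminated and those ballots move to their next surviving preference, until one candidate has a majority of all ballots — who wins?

Sam

Round 1: Liam 0, Quinn 13, Kira 22, Uma 8, Sam 22. Liam eliminated.
Round 2: Quinn 13, Kira 22, Uma 8, Sam 22. Uma eliminated.
Round 3: Quinn 13, Kira 22, Sam 30. Quinn eliminated.
Round 4: Kira 22, Sam 43. Sam has a majority (≥33).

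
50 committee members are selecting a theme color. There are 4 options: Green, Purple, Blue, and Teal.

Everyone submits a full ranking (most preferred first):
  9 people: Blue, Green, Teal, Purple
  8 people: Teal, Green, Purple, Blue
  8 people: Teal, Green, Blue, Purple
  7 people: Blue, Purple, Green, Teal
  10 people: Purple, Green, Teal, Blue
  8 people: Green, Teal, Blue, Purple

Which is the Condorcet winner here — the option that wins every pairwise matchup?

Green

Green vs Purple: 33–17
Green vs Blue: 34–16
Green vs Teal: 34–16
Green beats every other option.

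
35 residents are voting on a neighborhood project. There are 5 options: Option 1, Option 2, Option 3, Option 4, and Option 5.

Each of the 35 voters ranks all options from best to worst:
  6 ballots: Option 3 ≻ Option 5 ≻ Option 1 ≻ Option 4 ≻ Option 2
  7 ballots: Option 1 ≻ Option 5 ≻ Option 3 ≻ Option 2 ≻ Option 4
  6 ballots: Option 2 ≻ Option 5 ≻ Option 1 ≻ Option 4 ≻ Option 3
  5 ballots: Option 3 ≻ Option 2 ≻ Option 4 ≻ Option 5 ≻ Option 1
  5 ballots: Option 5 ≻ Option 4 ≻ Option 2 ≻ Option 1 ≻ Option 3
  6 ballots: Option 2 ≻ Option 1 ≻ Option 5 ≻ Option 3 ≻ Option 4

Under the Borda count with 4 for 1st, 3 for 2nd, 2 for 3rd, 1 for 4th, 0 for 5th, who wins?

Option 5

Option 1: 6×2 + 7×4 + 6×2 + 5×0 + 5×1 + 6×3 = 75
Option 2: 6×0 + 7×1 + 6×4 + 5×3 + 5×2 + 6×4 = 80
Option 3: 6×4 + 7×2 + 6×0 + 5×4 + 5×0 + 6×1 = 64
Option 4: 6×1 + 7×0 + 6×1 + 5×2 + 5×3 + 6×0 = 37
Option 5: 6×3 + 7×3 + 6×3 + 5×1 + 5×4 + 6×2 = 94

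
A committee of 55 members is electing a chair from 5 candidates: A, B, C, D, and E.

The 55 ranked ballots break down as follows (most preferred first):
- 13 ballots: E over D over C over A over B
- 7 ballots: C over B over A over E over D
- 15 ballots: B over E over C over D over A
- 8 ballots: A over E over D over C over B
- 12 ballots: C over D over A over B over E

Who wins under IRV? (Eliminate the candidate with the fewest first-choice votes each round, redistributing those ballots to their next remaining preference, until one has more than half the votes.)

Round 1: A 8, B 15, C 19, D 0, E 13. D eliminated.
Round 2: A 8, B 15, C 19, E 13. A eliminated.
Round 3: B 15, C 19, E 21. B eliminated.
Round 4: C 19, E 36. E has a majority (≥28).

E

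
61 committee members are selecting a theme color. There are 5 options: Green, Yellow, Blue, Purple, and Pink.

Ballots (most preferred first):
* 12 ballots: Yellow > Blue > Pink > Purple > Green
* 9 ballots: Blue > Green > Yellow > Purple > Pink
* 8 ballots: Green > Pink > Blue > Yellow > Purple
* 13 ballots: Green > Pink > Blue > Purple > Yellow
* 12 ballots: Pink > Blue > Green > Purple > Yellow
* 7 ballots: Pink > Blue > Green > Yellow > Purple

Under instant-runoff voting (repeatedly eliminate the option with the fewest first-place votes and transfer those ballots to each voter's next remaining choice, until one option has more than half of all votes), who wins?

Pink

Round 1: Green 21, Yellow 12, Blue 9, Purple 0, Pink 19. Purple eliminated.
Round 2: Green 21, Yellow 12, Blue 9, Pink 19. Blue eliminated.
Round 3: Green 30, Yellow 12, Pink 19. Yellow eliminated.
Round 4: Green 30, Pink 31. Pink has a majority (≥31).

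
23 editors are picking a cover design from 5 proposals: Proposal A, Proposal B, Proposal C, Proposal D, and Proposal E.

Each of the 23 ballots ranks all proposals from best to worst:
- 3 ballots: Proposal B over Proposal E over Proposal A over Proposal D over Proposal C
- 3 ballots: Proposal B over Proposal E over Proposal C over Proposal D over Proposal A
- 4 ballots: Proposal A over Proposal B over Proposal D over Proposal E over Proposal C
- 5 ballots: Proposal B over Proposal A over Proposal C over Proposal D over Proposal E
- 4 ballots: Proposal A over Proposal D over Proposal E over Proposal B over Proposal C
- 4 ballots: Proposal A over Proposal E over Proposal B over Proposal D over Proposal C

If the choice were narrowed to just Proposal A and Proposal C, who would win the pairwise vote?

Proposal A is ranked above Proposal C on 20 ballots; Proposal C above Proposal A on 3.

Proposal A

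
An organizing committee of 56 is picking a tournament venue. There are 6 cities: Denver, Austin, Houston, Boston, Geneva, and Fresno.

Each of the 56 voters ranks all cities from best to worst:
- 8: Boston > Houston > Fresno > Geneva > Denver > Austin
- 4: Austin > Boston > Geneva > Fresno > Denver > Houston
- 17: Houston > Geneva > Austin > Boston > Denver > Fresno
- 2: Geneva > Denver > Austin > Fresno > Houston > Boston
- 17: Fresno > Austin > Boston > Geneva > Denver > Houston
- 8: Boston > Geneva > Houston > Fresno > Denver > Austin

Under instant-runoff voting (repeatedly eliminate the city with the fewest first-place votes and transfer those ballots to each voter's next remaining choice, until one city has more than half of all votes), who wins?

Round 1: Denver 0, Austin 4, Houston 17, Boston 16, Geneva 2, Fresno 17. Denver eliminated.
Round 2: Austin 4, Houston 17, Boston 16, Geneva 2, Fresno 17. Geneva eliminated.
Round 3: Austin 6, Houston 17, Boston 16, Fresno 17. Austin eliminated.
Round 4: Houston 17, Boston 20, Fresno 19. Houston eliminated.
Round 5: Boston 37, Fresno 19. Boston has a majority (≥29).

Boston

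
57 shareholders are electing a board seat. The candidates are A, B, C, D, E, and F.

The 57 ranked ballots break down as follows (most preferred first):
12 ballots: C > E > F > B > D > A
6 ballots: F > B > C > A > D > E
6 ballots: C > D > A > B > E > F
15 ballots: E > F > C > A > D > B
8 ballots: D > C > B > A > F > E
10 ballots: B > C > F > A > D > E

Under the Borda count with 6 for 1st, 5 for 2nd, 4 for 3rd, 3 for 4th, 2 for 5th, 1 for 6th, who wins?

C

A: 12×1 + 6×3 + 6×4 + 15×3 + 8×3 + 10×3 = 153
B: 12×3 + 6×5 + 6×3 + 15×1 + 8×4 + 10×6 = 191
C: 12×6 + 6×4 + 6×6 + 15×4 + 8×5 + 10×5 = 282
D: 12×2 + 6×2 + 6×5 + 15×2 + 8×6 + 10×2 = 164
E: 12×5 + 6×1 + 6×2 + 15×6 + 8×1 + 10×1 = 186
F: 12×4 + 6×6 + 6×1 + 15×5 + 8×2 + 10×4 = 221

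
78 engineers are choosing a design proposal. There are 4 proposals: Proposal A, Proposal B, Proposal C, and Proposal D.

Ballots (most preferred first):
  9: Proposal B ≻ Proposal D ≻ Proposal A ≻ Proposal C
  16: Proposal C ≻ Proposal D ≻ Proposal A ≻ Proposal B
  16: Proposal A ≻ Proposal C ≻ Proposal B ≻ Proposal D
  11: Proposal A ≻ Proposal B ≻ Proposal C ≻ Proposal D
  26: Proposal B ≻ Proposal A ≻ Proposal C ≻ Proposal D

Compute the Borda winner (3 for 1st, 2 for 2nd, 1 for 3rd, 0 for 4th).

Proposal A: 9×1 + 16×1 + 16×3 + 11×3 + 26×2 = 158
Proposal B: 9×3 + 16×0 + 16×1 + 11×2 + 26×3 = 143
Proposal C: 9×0 + 16×3 + 16×2 + 11×1 + 26×1 = 117
Proposal D: 9×2 + 16×2 + 16×0 + 11×0 + 26×0 = 50

Proposal A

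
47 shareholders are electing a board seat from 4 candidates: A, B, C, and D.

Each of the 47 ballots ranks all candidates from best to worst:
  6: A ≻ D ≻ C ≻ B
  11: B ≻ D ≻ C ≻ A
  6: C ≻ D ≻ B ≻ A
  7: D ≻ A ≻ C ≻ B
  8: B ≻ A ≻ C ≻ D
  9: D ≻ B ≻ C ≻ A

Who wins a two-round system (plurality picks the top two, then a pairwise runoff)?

D

Round 1 first-place votes: A 6, B 19, C 6, D 16. B and D advance.
Runoff: B is ranked above D on 19 ballots, D above B on 28.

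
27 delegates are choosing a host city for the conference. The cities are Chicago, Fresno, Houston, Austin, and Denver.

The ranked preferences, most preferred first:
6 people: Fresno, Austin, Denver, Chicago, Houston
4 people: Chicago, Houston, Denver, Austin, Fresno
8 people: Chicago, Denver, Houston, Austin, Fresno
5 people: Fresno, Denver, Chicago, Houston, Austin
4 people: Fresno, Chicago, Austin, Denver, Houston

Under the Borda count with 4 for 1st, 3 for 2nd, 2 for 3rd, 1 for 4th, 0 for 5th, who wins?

Chicago

Chicago: 6×1 + 4×4 + 8×4 + 5×2 + 4×3 = 76
Fresno: 6×4 + 4×0 + 8×0 + 5×4 + 4×4 = 60
Houston: 6×0 + 4×3 + 8×2 + 5×1 + 4×0 = 33
Austin: 6×3 + 4×1 + 8×1 + 5×0 + 4×2 = 38
Denver: 6×2 + 4×2 + 8×3 + 5×3 + 4×1 = 63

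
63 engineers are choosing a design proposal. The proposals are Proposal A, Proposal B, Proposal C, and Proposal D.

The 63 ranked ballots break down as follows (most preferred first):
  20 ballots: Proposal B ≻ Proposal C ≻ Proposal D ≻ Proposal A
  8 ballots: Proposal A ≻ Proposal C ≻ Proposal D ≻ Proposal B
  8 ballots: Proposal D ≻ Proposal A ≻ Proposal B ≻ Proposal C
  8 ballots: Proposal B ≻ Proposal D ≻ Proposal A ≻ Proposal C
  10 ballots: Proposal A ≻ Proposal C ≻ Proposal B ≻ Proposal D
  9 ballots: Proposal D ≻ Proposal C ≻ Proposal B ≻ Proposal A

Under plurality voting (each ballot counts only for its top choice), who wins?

First-place votes: Proposal A 18, Proposal B 28, Proposal C 0, Proposal D 17.

Proposal B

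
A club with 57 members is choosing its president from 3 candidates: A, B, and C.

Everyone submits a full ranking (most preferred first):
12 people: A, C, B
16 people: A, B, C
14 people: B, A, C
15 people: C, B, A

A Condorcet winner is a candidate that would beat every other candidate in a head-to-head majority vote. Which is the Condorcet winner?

B

B vs A: 29–28
B vs C: 30–27
B beats every other candidate.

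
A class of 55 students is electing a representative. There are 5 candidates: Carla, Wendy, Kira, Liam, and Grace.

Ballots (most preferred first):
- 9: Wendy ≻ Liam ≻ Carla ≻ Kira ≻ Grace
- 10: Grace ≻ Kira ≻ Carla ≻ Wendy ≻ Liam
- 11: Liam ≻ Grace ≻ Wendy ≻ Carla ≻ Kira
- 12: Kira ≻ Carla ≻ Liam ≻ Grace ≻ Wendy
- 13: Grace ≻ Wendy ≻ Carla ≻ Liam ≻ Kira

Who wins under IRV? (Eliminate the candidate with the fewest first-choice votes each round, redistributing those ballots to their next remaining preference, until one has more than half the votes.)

Round 1: Carla 0, Wendy 9, Kira 12, Liam 11, Grace 23. Carla eliminated.
Round 2: Wendy 9, Kira 12, Liam 11, Grace 23. Wendy eliminated.
Round 3: Kira 12, Liam 20, Grace 23. Kira eliminated.
Round 4: Liam 32, Grace 23. Liam has a majority (≥28).

Liam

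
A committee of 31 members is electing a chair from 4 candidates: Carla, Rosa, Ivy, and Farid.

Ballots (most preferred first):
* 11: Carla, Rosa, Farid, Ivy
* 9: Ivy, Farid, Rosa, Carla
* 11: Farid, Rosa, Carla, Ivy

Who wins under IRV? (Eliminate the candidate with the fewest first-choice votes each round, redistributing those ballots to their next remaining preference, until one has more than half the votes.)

Round 1: Carla 11, Rosa 0, Ivy 9, Farid 11. Rosa eliminated.
Round 2: Carla 11, Ivy 9, Farid 11. Ivy eliminated.
Round 3: Carla 11, Farid 20. Farid has a majority (≥16).

Farid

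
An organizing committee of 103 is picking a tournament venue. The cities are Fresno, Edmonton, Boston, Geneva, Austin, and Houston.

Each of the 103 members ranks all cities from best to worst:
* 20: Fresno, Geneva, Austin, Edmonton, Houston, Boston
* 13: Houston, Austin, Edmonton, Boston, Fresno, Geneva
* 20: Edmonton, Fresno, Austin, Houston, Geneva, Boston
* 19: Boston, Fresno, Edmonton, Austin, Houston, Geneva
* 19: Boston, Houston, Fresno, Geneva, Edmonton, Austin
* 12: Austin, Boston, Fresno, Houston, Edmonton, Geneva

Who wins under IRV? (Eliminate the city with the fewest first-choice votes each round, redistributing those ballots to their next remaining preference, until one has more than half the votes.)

Edmonton

Round 1: Fresno 20, Edmonton 20, Boston 38, Geneva 0, Austin 12, Houston 13. Geneva eliminated.
Round 2: Fresno 20, Edmonton 20, Boston 38, Austin 12, Houston 13. Austin eliminated.
Round 3: Fresno 20, Edmonton 20, Boston 50, Houston 13. Houston eliminated.
Round 4: Fresno 20, Edmonton 33, Boston 50. Fresno eliminated.
Round 5: Edmonton 53, Boston 50. Edmonton has a majority (≥52).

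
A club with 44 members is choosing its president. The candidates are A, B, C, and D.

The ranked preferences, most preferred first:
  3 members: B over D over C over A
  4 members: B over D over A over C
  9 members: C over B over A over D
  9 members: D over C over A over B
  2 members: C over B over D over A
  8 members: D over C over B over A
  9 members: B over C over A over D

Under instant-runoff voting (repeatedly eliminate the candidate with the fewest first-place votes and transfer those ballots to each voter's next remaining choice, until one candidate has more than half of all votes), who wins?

B

Round 1: A 0, B 16, C 11, D 17. A eliminated.
Round 2: B 16, C 11, D 17. C eliminated.
Round 3: B 27, D 17. B has a majority (≥23).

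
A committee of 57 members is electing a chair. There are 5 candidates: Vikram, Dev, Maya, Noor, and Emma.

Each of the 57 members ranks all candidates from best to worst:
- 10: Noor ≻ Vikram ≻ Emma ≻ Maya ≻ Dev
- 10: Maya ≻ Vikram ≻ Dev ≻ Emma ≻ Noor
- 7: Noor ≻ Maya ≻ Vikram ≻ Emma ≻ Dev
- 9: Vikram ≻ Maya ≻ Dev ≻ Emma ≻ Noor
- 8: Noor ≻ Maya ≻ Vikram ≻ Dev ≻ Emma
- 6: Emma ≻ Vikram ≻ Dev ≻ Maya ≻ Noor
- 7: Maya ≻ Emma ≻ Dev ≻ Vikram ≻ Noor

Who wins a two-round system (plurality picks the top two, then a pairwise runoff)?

Maya

Round 1 first-place votes: Vikram 9, Dev 0, Maya 17, Noor 25, Emma 6. Noor and Maya advance.
Runoff: Noor is ranked above Maya on 25 ballots, Maya above Noor on 32.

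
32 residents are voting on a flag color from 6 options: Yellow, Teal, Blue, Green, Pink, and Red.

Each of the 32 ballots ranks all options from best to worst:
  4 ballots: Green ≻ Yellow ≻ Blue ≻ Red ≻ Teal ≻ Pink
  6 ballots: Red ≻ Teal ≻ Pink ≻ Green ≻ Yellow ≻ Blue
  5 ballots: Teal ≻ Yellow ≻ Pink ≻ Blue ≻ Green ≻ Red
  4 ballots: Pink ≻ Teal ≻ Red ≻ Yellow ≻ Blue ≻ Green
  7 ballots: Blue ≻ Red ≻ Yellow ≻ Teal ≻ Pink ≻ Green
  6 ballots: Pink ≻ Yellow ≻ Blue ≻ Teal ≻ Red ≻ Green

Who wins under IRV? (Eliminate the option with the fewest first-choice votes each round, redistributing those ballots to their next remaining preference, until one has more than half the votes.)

Pink

Round 1: Yellow 0, Teal 5, Blue 7, Green 4, Pink 10, Red 6. Yellow eliminated.
Round 2: Teal 5, Blue 7, Green 4, Pink 10, Red 6. Green eliminated.
Round 3: Teal 5, Blue 11, Pink 10, Red 6. Teal eliminated.
Round 4: Blue 11, Pink 15, Red 6. Red eliminated.
Round 5: Blue 11, Pink 21. Pink has a majority (≥17).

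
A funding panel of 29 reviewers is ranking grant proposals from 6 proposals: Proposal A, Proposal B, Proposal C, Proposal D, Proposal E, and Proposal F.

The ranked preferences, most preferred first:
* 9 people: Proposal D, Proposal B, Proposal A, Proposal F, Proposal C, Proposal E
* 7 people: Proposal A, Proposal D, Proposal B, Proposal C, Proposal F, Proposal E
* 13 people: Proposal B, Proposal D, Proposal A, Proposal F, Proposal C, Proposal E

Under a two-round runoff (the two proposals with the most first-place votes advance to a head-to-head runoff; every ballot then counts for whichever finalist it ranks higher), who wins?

Round 1 first-place votes: Proposal A 7, Proposal B 13, Proposal C 0, Proposal D 9, Proposal E 0, Proposal F 0. Proposal B and Proposal D advance.
Runoff: Proposal B is ranked above Proposal D on 13 ballots, Proposal D above Proposal B on 16.

Proposal D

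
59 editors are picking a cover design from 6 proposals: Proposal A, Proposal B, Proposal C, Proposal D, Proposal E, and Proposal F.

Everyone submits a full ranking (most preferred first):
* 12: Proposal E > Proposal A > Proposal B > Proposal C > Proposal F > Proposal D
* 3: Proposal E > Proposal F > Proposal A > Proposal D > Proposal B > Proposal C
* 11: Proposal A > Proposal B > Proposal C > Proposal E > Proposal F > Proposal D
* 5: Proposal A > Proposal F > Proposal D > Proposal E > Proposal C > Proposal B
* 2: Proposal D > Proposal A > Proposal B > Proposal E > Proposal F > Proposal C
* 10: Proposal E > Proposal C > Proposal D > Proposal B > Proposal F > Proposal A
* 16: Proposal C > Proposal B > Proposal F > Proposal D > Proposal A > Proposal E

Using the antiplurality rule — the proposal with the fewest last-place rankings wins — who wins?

Proposal F

Last-place votes: Proposal A 10, Proposal B 5, Proposal C 5, Proposal D 23, Proposal E 16, Proposal F 0.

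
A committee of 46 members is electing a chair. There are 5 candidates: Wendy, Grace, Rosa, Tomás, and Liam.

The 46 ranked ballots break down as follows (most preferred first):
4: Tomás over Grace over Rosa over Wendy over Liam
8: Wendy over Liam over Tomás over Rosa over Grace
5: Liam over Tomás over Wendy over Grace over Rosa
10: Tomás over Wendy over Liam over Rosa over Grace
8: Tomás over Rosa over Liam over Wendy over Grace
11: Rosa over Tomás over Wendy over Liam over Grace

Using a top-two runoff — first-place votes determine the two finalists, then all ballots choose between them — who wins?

Round 1 first-place votes: Wendy 8, Grace 0, Rosa 11, Tomás 22, Liam 5. Tomás and Rosa advance.
Runoff: Tomás is ranked above Rosa on 35 ballots, Rosa above Tomás on 11.

Tomás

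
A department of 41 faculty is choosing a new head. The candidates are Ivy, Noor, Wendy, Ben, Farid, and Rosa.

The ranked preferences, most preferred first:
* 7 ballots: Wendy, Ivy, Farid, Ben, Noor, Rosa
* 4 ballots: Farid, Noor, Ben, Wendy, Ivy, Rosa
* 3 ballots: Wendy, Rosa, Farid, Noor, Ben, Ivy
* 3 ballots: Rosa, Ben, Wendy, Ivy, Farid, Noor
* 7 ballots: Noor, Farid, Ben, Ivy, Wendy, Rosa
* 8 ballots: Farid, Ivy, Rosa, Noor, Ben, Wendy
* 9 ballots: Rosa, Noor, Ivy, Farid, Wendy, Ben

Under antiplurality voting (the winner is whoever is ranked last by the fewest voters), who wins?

Farid

Last-place votes: Ivy 3, Noor 3, Wendy 8, Ben 9, Farid 0, Rosa 18.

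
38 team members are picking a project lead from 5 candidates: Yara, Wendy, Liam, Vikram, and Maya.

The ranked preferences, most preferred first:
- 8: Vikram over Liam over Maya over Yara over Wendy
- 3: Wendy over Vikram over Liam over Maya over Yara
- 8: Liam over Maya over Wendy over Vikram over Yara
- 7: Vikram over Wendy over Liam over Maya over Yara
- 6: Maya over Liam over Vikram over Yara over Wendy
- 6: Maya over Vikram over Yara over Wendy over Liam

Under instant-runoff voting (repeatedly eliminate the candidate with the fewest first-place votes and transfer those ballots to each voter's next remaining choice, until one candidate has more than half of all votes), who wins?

Round 1: Yara 0, Wendy 3, Liam 8, Vikram 15, Maya 12. Yara eliminated.
Round 2: Wendy 3, Liam 8, Vikram 15, Maya 12. Wendy eliminated.
Round 3: Liam 8, Vikram 18, Maya 12. Liam eliminated.
Round 4: Vikram 18, Maya 20. Maya has a majority (≥20).

Maya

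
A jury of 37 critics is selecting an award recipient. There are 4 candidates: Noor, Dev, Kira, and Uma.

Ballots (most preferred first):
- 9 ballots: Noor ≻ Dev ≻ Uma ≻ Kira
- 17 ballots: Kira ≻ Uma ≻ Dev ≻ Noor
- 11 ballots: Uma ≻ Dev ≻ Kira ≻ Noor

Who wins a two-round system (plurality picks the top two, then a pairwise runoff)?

Uma

Round 1 first-place votes: Noor 9, Dev 0, Kira 17, Uma 11. Kira and Uma advance.
Runoff: Kira is ranked above Uma on 17 ballots, Uma above Kira on 20.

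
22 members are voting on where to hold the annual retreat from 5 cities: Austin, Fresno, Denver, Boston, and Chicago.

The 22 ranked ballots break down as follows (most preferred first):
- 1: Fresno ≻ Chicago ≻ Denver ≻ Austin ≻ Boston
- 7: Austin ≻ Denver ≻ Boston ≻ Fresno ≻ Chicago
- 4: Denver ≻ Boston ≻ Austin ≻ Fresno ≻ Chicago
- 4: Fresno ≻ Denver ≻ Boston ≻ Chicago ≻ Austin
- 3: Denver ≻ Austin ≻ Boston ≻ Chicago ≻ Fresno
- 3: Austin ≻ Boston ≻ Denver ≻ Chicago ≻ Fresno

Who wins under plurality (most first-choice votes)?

First-place votes: Austin 10, Fresno 5, Denver 7, Boston 0, Chicago 0.

Austin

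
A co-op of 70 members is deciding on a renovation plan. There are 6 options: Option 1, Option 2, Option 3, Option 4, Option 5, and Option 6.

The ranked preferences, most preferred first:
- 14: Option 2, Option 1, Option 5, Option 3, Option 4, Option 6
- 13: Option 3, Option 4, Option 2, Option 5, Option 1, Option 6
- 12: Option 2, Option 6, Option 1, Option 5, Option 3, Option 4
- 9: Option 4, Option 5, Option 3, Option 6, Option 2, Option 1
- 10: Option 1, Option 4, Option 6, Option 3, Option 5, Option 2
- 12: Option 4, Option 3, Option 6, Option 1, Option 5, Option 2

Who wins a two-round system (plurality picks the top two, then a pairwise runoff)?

Option 4

Round 1 first-place votes: Option 1 10, Option 2 26, Option 3 13, Option 4 21, Option 5 0, Option 6 0. Option 2 and Option 4 advance.
Runoff: Option 2 is ranked above Option 4 on 26 ballots, Option 4 above Option 2 on 44.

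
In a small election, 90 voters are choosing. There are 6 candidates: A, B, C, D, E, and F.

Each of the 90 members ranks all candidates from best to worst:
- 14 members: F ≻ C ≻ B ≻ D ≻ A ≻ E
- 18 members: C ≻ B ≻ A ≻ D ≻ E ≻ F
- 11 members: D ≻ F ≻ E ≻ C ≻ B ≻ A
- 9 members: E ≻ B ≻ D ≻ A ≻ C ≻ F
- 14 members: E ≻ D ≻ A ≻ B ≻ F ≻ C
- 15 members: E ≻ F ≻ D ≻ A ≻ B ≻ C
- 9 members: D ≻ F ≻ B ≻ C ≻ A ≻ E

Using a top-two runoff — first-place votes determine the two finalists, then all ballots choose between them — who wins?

Round 1 first-place votes: A 0, B 0, C 18, D 20, E 38, F 14. E and D advance.
Runoff: E is ranked above D on 38 ballots, D above E on 52.

D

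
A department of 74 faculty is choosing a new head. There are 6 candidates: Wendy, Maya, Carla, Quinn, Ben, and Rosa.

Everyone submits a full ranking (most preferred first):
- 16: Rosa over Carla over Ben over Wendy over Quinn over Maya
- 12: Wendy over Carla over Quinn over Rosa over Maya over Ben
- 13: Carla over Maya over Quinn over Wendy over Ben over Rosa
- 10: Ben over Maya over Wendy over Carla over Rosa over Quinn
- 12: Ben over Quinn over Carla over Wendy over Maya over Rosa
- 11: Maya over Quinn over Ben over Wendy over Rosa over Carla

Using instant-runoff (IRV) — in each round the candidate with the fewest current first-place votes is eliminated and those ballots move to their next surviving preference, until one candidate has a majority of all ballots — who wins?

Round 1: Wendy 12, Maya 11, Carla 13, Quinn 0, Ben 22, Rosa 16. Quinn eliminated.
Round 2: Wendy 12, Maya 11, Carla 13, Ben 22, Rosa 16. Maya eliminated.
Round 3: Wendy 12, Carla 13, Ben 33, Rosa 16. Wendy eliminated.
Round 4: Carla 25, Ben 33, Rosa 16. Rosa eliminated.
Round 5: Carla 41, Ben 33. Carla has a majority (≥38).

Carla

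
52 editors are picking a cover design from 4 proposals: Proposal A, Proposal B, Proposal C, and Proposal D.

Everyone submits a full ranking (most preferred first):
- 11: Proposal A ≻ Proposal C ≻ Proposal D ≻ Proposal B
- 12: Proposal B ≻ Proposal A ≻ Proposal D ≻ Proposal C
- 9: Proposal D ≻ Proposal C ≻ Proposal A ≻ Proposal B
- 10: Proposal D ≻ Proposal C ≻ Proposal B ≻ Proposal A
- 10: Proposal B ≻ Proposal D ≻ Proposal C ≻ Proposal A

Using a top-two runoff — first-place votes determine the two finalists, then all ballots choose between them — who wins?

Round 1 first-place votes: Proposal A 11, Proposal B 22, Proposal C 0, Proposal D 19. Proposal B and Proposal D advance.
Runoff: Proposal B is ranked above Proposal D on 22 ballots, Proposal D above Proposal B on 30.

Proposal D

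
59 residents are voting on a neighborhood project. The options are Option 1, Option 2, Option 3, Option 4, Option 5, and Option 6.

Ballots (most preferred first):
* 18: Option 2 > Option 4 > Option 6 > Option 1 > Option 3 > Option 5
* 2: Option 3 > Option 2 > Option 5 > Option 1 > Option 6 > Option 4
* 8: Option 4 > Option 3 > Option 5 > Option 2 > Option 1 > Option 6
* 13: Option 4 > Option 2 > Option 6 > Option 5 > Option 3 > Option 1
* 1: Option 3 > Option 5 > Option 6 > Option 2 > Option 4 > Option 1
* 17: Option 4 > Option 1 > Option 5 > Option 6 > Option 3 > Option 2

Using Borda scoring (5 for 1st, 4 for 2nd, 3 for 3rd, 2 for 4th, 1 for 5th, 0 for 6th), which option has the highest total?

Option 1: 18×2 + 2×2 + 8×1 + 13×0 + 1×0 + 17×4 = 116
Option 2: 18×5 + 2×4 + 8×2 + 13×4 + 1×2 + 17×0 = 168
Option 3: 18×1 + 2×5 + 8×4 + 13×1 + 1×5 + 17×1 = 95
Option 4: 18×4 + 2×0 + 8×5 + 13×5 + 1×1 + 17×5 = 263
Option 5: 18×0 + 2×3 + 8×3 + 13×2 + 1×4 + 17×3 = 111
Option 6: 18×3 + 2×1 + 8×0 + 13×3 + 1×3 + 17×2 = 132

Option 4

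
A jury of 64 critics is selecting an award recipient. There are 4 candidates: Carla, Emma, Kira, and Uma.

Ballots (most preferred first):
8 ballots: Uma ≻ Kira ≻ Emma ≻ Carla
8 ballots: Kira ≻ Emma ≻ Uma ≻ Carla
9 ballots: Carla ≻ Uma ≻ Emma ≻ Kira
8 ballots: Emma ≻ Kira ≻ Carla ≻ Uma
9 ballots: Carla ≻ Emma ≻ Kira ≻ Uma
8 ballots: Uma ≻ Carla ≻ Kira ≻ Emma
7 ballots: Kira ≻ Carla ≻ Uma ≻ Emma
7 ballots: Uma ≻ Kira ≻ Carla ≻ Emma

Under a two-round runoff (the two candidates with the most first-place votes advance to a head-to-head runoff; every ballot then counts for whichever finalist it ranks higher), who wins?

Carla

Round 1 first-place votes: Carla 18, Emma 8, Kira 15, Uma 23. Uma and Carla advance.
Runoff: Uma is ranked above Carla on 31 ballots, Carla above Uma on 33.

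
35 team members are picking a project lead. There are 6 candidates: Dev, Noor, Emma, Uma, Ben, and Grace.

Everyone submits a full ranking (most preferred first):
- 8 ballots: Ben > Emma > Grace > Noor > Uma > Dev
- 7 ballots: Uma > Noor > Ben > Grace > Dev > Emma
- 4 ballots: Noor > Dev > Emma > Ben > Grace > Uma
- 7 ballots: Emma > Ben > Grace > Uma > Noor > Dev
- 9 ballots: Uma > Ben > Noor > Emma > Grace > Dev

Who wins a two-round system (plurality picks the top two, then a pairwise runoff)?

Ben

Round 1 first-place votes: Dev 0, Noor 4, Emma 7, Uma 16, Ben 8, Grace 0. Uma and Ben advance.
Runoff: Uma is ranked above Ben on 16 ballots, Ben above Uma on 19.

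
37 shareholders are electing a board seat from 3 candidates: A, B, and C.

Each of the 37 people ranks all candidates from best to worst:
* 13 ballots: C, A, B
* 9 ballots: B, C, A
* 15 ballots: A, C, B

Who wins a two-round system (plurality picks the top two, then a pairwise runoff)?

Round 1 first-place votes: A 15, B 9, C 13. A and C advance.
Runoff: A is ranked above C on 15 ballots, C above A on 22.

C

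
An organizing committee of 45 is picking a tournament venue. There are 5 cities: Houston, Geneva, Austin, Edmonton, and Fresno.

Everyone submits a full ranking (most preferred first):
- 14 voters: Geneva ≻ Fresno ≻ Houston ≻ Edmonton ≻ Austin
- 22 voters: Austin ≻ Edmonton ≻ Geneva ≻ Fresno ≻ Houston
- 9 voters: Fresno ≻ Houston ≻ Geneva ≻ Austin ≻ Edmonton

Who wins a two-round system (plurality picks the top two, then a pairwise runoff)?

Geneva

Round 1 first-place votes: Houston 0, Geneva 14, Austin 22, Edmonton 0, Fresno 9. Austin and Geneva advance.
Runoff: Austin is ranked above Geneva on 22 ballots, Geneva above Austin on 23.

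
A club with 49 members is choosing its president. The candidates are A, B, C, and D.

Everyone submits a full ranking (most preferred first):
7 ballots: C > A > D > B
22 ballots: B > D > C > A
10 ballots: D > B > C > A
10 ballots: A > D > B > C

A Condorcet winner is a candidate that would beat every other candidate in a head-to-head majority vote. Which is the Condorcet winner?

D vs A: 32–17
D vs B: 27–22
D vs C: 42–7
D beats every other candidate.

D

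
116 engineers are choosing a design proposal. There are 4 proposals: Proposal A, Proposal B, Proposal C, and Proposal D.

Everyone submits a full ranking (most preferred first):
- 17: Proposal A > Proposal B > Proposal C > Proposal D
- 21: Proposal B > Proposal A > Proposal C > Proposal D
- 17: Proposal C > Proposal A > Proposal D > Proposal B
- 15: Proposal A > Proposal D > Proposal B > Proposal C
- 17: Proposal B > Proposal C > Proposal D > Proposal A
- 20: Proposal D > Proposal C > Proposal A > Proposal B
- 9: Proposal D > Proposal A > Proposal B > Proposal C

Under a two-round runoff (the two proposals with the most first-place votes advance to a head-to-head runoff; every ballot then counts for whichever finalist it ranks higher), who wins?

Proposal A

Round 1 first-place votes: Proposal A 32, Proposal B 38, Proposal C 17, Proposal D 29. Proposal B and Proposal A advance.
Runoff: Proposal B is ranked above Proposal A on 38 ballots, Proposal A above Proposal B on 78.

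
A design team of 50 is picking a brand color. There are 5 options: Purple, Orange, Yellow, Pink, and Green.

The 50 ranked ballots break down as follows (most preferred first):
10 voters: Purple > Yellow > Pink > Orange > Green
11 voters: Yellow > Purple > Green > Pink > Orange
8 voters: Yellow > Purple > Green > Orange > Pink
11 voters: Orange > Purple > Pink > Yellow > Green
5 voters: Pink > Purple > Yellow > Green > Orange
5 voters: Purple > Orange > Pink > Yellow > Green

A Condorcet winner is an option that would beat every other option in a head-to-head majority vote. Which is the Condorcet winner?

Purple

Purple vs Orange: 39–11
Purple vs Yellow: 31–19
Purple vs Pink: 45–5
Purple vs Green: 50–0
Purple beats every other option.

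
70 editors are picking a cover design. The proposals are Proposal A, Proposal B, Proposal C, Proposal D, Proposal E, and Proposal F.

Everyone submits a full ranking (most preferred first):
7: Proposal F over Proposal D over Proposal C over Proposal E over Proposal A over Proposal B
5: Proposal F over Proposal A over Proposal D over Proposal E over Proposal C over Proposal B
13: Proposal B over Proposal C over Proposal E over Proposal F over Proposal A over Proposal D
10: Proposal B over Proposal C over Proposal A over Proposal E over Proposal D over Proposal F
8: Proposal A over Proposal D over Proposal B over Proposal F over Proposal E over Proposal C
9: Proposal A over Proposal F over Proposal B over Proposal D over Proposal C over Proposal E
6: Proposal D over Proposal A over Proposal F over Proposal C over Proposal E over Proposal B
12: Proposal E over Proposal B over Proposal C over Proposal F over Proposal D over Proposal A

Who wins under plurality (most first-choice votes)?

First-place votes: Proposal A 17, Proposal B 23, Proposal C 0, Proposal D 6, Proposal E 12, Proposal F 12.

Proposal B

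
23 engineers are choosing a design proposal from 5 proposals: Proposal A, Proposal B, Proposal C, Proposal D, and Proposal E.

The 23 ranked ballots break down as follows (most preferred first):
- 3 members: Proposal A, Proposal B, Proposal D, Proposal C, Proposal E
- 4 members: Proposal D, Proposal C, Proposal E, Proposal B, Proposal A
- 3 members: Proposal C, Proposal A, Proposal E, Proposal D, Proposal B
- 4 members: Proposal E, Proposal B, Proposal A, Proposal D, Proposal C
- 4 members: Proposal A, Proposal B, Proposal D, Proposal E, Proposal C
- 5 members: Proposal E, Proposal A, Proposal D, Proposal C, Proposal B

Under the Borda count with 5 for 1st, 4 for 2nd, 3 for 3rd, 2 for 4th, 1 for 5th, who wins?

Proposal A

Proposal A: 3×5 + 4×1 + 3×4 + 4×3 + 4×5 + 5×4 = 83
Proposal B: 3×4 + 4×2 + 3×1 + 4×4 + 4×4 + 5×1 = 60
Proposal C: 3×2 + 4×4 + 3×5 + 4×1 + 4×1 + 5×2 = 55
Proposal D: 3×3 + 4×5 + 3×2 + 4×2 + 4×3 + 5×3 = 70
Proposal E: 3×1 + 4×3 + 3×3 + 4×5 + 4×2 + 5×5 = 77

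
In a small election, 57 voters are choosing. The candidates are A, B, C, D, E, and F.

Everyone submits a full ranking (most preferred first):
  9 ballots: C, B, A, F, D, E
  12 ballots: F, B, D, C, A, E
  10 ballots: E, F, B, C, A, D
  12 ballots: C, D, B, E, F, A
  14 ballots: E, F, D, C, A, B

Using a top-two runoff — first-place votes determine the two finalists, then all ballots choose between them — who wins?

Round 1 first-place votes: A 0, B 0, C 21, D 0, E 24, F 12. E and C advance.
Runoff: E is ranked above C on 24 ballots, C above E on 33.

C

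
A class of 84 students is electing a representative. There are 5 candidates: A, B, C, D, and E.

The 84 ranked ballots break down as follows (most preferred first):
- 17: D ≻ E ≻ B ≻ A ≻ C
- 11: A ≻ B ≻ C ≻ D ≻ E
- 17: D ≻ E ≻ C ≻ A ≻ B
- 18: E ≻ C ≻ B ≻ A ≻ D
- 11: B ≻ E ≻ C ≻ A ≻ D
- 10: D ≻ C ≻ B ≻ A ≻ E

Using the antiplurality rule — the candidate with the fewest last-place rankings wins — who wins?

Last-place votes: A 0, B 17, C 17, D 29, E 21.

A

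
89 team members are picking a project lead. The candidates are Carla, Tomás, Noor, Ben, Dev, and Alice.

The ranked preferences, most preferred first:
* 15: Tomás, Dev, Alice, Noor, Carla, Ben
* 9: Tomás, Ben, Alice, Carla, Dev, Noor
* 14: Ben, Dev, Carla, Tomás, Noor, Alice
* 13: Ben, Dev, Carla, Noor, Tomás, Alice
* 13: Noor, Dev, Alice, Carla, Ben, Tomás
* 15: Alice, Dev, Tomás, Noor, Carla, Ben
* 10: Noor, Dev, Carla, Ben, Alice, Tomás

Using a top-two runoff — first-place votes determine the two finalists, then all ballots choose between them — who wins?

Round 1 first-place votes: Carla 0, Tomás 24, Noor 23, Ben 27, Dev 0, Alice 15. Ben and Tomás advance.
Runoff: Ben is ranked above Tomás on 50 ballots, Tomás above Ben on 39.

Ben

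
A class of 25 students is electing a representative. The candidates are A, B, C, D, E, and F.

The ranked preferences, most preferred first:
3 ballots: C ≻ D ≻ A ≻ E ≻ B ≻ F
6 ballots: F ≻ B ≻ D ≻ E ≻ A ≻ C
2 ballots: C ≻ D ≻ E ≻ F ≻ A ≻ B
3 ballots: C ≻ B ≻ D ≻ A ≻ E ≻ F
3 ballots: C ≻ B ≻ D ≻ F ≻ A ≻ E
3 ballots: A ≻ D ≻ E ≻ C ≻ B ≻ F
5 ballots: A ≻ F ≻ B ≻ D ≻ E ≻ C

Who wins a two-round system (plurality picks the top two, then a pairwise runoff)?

A

Round 1 first-place votes: A 8, B 0, C 11, D 0, E 0, F 6. C and A advance.
Runoff: C is ranked above A on 11 ballots, A above C on 14.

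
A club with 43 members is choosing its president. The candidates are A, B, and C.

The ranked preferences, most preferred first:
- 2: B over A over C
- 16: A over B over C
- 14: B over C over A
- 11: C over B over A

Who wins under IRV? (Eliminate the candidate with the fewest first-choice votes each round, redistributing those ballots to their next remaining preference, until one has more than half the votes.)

Round 1: A 16, B 16, C 11. C eliminated.
Round 2: A 16, B 27. B has a majority (≥22).

B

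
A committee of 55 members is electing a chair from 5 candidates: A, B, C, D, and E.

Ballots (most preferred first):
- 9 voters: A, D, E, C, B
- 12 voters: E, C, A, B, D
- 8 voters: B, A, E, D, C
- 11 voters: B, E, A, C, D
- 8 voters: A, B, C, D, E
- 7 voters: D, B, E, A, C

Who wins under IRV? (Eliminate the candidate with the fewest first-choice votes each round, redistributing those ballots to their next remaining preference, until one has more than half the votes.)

A

Round 1: A 17, B 19, C 0, D 7, E 12. C eliminated.
Round 2: A 17, B 19, D 7, E 12. D eliminated.
Round 3: A 17, B 26, E 12. E eliminated.
Round 4: A 29, B 26. A has a majority (≥28).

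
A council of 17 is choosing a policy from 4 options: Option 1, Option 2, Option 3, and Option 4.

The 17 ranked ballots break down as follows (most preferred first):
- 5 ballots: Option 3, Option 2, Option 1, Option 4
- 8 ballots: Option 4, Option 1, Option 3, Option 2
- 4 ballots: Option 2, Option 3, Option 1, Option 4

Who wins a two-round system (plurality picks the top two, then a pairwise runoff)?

Round 1 first-place votes: Option 1 0, Option 2 4, Option 3 5, Option 4 8. Option 4 and Option 3 advance.
Runoff: Option 4 is ranked above Option 3 on 8 ballots, Option 3 above Option 4 on 9.

Option 3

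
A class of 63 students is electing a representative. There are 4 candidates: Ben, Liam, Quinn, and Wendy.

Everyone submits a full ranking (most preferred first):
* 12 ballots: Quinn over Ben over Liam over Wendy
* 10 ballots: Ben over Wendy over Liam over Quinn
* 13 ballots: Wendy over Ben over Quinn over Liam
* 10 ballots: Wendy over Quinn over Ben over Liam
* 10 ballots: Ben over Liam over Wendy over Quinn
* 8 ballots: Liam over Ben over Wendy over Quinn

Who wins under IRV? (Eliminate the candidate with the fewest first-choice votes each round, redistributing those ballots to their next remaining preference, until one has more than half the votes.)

Round 1: Ben 20, Liam 8, Quinn 12, Wendy 23. Liam eliminated.
Round 2: Ben 28, Quinn 12, Wendy 23. Quinn eliminated.
Round 3: Ben 40, Wendy 23. Ben has a majority (≥32).

Ben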